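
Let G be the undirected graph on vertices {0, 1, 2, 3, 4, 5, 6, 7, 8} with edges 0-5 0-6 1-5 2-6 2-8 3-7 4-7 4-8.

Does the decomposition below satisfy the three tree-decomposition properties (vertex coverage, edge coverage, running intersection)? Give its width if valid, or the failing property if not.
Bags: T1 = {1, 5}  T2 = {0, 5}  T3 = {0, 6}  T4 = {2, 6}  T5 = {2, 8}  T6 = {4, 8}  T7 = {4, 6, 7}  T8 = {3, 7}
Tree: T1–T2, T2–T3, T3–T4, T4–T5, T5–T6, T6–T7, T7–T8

No — bags containing vertex 6 are not connected in the tree.

A tree decomposition must satisfy three properties: every vertex lies in some bag; for every edge, both endpoints lie together in some bag; and for every vertex, the bags containing it form a connected subtree. Here bags containing vertex 6 are not connected in the tree, so the decomposition is invalid.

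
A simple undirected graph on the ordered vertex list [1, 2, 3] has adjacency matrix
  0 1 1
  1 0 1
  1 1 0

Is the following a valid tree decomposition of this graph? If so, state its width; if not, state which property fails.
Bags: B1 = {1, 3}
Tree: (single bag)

No — vertex 2 appears in no bag.

A tree decomposition must satisfy three properties: every vertex lies in some bag; for every edge, both endpoints lie together in some bag; and for every vertex, the bags containing it form a connected subtree. Here vertex 2 appears in no bag, so the decomposition is invalid.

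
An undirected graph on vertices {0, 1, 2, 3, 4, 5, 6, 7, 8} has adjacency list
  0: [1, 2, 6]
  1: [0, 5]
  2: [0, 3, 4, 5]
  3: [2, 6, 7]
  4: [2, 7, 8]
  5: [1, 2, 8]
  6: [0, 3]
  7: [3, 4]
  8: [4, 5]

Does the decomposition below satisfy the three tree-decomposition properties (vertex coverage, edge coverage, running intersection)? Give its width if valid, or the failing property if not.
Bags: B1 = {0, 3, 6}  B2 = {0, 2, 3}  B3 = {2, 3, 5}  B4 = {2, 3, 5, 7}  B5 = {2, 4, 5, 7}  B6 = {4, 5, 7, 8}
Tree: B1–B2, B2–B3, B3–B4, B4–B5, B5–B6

A tree decomposition must satisfy three properties: every vertex lies in some bag; for every edge, both endpoints lie together in some bag; and for every vertex, the bags containing it form a connected subtree. Here vertex 1 appears in no bag, so the decomposition is invalid.

No — vertex 1 appears in no bag.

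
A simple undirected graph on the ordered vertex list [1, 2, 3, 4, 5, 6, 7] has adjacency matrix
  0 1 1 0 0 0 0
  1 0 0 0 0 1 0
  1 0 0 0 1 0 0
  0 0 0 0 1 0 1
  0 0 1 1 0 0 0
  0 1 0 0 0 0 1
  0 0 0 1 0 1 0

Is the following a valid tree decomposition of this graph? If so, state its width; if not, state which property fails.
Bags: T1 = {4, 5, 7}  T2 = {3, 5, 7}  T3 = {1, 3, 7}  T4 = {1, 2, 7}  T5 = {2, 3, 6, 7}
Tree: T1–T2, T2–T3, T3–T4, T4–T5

No — bags containing vertex 3 are not connected in the tree.

A tree decomposition must satisfy three properties: every vertex lies in some bag; for every edge, both endpoints lie together in some bag; and for every vertex, the bags containing it form a connected subtree. Here bags containing vertex 3 are not connected in the tree, so the decomposition is invalid.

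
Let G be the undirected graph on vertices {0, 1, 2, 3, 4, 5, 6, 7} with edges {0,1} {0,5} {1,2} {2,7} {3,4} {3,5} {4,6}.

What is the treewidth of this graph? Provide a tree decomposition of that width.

Each bag holds 2 vertices, so the decomposition has width 1, which upper-bounds the treewidth. Since G has at least one edge (e.g. 7–2), it is not an edgeless graph, so tw(G) ≥ 1. Hence tw(G) = 1 exactly.

Treewidth 1.
One optimal decomposition is:
Bags: B1 = {2, 7}  B2 = {1, 2}  B3 = {0, 1}  B4 = {0, 5}  B5 = {3, 5}  B6 = {3, 4}  B7 = {4, 6}
Tree: B1–B2, B2–B3, B3–B4, B4–B5, B5–B6, B6–B7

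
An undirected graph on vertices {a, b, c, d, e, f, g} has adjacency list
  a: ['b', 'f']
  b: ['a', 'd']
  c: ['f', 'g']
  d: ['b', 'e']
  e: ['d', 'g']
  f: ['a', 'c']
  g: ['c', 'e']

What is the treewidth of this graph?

A width-2 tree decomposition is:
Bags: B1 = {d, e, g}  B2 = {b, d, g}  B3 = {a, b, g}  B4 = {a, f, g}  B5 = {c, f, g}
Tree: B1–B2, B2–B3, B3–B4, B4–B5
The largest bag has 3 vertices, giving width 2; this decomposition certifies tw(G) ≤ 2. Since g–e–d–b–a–f–c–g is a cycle in G, G is not acyclic. Forests are exactly the graphs of treewidth ≤ 1, so tw(G) ≥ 2. Hence tw(G) = 2 exactly.

2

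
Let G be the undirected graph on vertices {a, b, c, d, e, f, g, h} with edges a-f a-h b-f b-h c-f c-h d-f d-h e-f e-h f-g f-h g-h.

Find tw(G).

2

A width-2 tree decomposition is:
Bags: B1 = {d, f, h}  B2 = {b, f, h}  B3 = {f, g, h}  B4 = {c, f, h}  B5 = {e, f, h}  B6 = {a, f, h}
Tree: B1–B2, B1–B3, B1–B4, B2–B5, B5–B6
Every bag has size at most 3, so the width is 3 − 1 = 2 and tw(G) ≤ 2. On the other hand G contains the 3-clique {d, f, h}. A clique must lie in a single bag of any decomposition, so no decomposition can have width below 2. Therefore the treewidth is 2.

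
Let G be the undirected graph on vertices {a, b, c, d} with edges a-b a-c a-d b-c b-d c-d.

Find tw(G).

A width-3 tree decomposition is:
Bags: B1 = {a, b, c, d}
Tree: (single bag)
With just one bag of size 4, the width is 4 − 1 = 3, so tw(G) ≤ 3. For the lower bound, the 4 vertices {a, b, c, d} are pairwise adjacent, and any tree decomposition puts a clique entirely inside one bag — forcing width ≥ 3. Hence tw(G) = 3 exactly.

3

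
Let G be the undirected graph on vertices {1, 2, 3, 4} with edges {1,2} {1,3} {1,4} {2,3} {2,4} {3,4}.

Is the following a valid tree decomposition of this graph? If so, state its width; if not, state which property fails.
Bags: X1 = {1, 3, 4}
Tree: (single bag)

A tree decomposition must satisfy three properties: every vertex lies in some bag; for every edge, both endpoints lie together in some bag; and for every vertex, the bags containing it form a connected subtree. Here vertex 2 appears in no bag, so the decomposition is invalid.

No — vertex 2 appears in no bag.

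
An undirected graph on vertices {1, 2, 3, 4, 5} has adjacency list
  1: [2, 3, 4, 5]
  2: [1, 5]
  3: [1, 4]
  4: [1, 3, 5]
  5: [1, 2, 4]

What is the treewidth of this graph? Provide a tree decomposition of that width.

Treewidth 2.
One such decomposition:
Bags: B1 = {1, 4, 5}  B2 = {1, 3, 4}  B3 = {1, 2, 5}
Tree: B1–B2, B1–B3

Every bag has size at most 3, so the width is 3 − 1 = 2 and tw(G) ≤ 2. For the lower bound, the 3 vertices {1, 2, 5} are pairwise adjacent, and any tree decomposition puts a clique entirely inside one bag — forcing width ≥ 2. The upper and lower bounds meet at 2, so that is the treewidth.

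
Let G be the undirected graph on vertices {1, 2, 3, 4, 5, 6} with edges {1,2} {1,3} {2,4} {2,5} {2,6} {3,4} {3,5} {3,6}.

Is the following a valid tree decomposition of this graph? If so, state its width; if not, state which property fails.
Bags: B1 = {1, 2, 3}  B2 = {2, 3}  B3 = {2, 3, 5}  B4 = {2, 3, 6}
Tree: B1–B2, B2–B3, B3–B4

No — vertex 4 appears in no bag.

A tree decomposition must satisfy three properties: every vertex lies in some bag; for every edge, both endpoints lie together in some bag; and for every vertex, the bags containing it form a connected subtree. Here vertex 4 appears in no bag, so the decomposition is invalid.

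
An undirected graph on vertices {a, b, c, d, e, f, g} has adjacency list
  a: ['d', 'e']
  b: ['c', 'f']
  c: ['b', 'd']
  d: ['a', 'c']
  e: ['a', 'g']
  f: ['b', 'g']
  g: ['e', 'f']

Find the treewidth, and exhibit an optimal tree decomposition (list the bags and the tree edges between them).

Every bag has size at most 3, so the width is 3 − 1 = 2 and tw(G) ≤ 2. Since f–b–c–d–a–e–g–f is a cycle in G, G is not acyclic. Forests are exactly the graphs of treewidth ≤ 1, so tw(G) ≥ 2. Therefore the treewidth is 2.

Treewidth 2.
Bags: B1 = {b, c, f}  B2 = {c, d, f}  B3 = {a, d, f}  B4 = {a, e, f}  B5 = {e, f, g}
Tree: B1–B2, B2–B3, B3–B4, B4–B5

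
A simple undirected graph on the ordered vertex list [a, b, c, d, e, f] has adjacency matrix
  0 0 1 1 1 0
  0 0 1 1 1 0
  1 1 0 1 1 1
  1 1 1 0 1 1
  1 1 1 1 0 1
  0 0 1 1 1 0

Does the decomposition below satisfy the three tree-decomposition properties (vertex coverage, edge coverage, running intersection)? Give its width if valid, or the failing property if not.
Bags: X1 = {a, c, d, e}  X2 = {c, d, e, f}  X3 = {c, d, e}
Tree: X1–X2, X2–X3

A tree decomposition must satisfy three properties: every vertex lies in some bag; for every edge, both endpoints lie together in some bag; and for every vertex, the bags containing it form a connected subtree. Here vertex b appears in no bag, so the decomposition is invalid.

No — vertex b appears in no bag.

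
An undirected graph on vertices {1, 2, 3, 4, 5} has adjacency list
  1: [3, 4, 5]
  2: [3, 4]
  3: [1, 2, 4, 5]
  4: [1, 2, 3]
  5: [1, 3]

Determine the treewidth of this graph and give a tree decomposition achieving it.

The largest bag has 3 vertices, giving width 2; this decomposition certifies tw(G) ≤ 2. Conversely, {1, 3, 4} is a clique of size 3, and the vertices of any clique must share a bag in every tree decomposition; so some bag has ≥ 3 vertices and tw(G) ≥ 2. Therefore the treewidth is 2.

Treewidth 2.
One such decomposition:
Bags: B1 = {1, 3, 5}  B2 = {1, 3, 4}  B3 = {2, 3, 4}
Tree: B1–B2, B2–B3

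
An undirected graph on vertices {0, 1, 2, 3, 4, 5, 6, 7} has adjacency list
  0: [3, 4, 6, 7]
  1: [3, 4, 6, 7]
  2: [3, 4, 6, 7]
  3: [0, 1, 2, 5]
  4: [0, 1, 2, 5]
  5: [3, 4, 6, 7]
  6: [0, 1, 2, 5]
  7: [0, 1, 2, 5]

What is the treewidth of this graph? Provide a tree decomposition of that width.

Each bag holds 5 vertices, so the decomposition has width 4, which upper-bounds the treewidth. For the lower bound: the 5 vertex sets {0,7}, {2,3}, {1,6}, {4}, {5} are disjoint, each induces a connected subgraph, and every pair is joined by at least one edge of G. Contracting each set to a single vertex therefore yields K_{5} as a minor, and since treewidth is minor-monotone, tw(G) ≥ tw(K_{5}) = 4. The upper and lower bounds meet at 4, so that is the treewidth.

Treewidth 4.
Bags: B1 = {0, 3, 4, 6, 7}  B2 = {2, 3, 4, 6, 7}  B3 = {1, 3, 4, 6, 7}  B4 = {3, 4, 5, 6, 7}
Tree: B1–B2, B2–B3, B3–B4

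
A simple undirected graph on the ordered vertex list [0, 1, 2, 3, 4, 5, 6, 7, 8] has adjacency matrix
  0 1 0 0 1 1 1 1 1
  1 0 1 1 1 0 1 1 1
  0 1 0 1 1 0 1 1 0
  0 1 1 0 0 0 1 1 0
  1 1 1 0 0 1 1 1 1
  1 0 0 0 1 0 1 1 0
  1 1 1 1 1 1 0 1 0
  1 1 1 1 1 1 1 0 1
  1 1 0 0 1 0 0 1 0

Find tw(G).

4

A width-4 tree decomposition is:
Bags: B1 = {0, 1, 4, 6, 7}  B2 = {1, 2, 4, 6, 7}  B3 = {0, 1, 4, 7, 8}  B4 = {1, 2, 3, 6, 7}  B5 = {0, 4, 5, 6, 7}
Tree: B1–B2, B1–B3, B2–B4, B1–B5
Every bag has size at most 5, so the width is 5 − 1 = 4 and tw(G) ≤ 4. On the other hand G contains the 5-clique {1, 2, 3, 6, 7}. A clique must lie in a single bag of any decomposition, so no decomposition can have width below 4. Hence tw(G) = 4 exactly.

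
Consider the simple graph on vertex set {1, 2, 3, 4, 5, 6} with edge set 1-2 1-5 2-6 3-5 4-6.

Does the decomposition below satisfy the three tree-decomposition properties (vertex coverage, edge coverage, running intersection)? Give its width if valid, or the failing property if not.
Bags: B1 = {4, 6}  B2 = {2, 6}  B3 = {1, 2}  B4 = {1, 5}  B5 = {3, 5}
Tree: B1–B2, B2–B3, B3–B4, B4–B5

Yes; width 1.

Vertex coverage: the bags together contain {1, 2, 3, 4, 5, 6}, the full vertex set. Edge coverage: each edge of G has both endpoints in at least one bag. Running intersection: for every vertex, the bags containing it form a connected subtree. All three properties hold, so this is a valid tree decomposition of width max|bag| − 1 = 1, and hence tw(G) ≤ 1.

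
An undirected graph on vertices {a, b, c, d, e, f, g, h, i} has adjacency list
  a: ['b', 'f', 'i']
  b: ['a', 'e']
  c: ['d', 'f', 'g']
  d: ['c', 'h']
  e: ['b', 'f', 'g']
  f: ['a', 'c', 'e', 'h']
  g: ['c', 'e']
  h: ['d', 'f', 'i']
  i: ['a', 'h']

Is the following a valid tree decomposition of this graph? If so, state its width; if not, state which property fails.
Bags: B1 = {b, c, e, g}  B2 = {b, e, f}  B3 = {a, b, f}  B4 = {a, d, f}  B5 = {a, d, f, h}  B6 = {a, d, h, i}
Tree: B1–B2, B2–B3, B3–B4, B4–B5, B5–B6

A tree decomposition must satisfy three properties: every vertex lies in some bag; for every edge, both endpoints lie together in some bag; and for every vertex, the bags containing it form a connected subtree. Here edge (c,f) lies in no bag, so the decomposition is invalid.

No — edge (c,f) lies in no bag.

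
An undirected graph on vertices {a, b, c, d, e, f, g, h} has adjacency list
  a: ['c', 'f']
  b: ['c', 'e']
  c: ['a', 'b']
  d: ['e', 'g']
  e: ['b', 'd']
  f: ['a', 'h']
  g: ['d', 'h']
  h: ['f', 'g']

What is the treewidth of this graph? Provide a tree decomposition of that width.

Every bag has size at most 3, so the width is 3 − 1 = 2 and tw(G) ≤ 2. Since g–d–e–b–c–a–f–h–g is a cycle in G, G is not acyclic. Forests are exactly the graphs of treewidth ≤ 1, so tw(G) ≥ 2. Therefore the treewidth is 2.

Treewidth 2.
Bags: B1 = {d, e, g}  B2 = {b, e, g}  B3 = {b, c, g}  B4 = {a, c, g}  B5 = {a, f, g}  B6 = {f, g, h}
Tree: B1–B2, B2–B3, B3–B4, B4–B5, B5–B6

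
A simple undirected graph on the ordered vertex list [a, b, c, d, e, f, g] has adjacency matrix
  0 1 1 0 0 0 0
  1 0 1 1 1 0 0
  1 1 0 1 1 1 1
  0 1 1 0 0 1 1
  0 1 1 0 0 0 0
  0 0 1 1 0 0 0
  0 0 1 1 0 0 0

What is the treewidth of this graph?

A width-2 tree decomposition is:
Bags: B1 = {a, b, c}  B2 = {b, c, e}  B3 = {b, c, d}  B4 = {c, d, g}  B5 = {c, d, f}
Tree: B1–B2, B1–B3, B3–B4, B3–B5
Each bag holds 3 vertices, so the decomposition has width 2, which upper-bounds the treewidth. For the lower bound, the 3 vertices {c, d, g} are pairwise adjacent, and any tree decomposition puts a clique entirely inside one bag — forcing width ≥ 2. Hence tw(G) = 2 exactly.

2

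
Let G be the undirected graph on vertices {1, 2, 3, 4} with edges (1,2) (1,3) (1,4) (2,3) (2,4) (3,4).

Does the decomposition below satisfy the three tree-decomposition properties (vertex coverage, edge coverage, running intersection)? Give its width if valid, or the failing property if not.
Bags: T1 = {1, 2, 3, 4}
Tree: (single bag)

Yes; width 3.

Checking the three conditions: (i) the bags cover all of {1, 2, 3, 4}; (ii) for each edge, some bag contains both endpoints; (iii) the bags containing any fixed vertex form a subtree. All hold, so the decomposition is valid with width 4 − 1 = 3.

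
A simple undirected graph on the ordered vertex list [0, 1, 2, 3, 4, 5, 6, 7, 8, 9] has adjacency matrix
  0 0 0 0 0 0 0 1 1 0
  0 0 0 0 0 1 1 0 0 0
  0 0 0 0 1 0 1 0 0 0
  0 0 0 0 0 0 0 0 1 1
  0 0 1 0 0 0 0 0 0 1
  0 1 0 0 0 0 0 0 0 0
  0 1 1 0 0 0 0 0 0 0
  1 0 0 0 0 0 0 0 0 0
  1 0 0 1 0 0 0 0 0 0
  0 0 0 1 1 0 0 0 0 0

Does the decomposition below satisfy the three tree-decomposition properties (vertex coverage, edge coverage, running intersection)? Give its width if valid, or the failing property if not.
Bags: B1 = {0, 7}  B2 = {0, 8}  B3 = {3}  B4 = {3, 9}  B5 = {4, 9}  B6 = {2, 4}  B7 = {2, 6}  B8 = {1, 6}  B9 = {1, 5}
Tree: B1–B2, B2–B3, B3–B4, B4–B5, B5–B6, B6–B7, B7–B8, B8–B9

No — edge (8,3) lies in no bag.

A tree decomposition must satisfy three properties: every vertex lies in some bag; for every edge, both endpoints lie together in some bag; and for every vertex, the bags containing it form a connected subtree. Here edge (8,3) lies in no bag, so the decomposition is invalid.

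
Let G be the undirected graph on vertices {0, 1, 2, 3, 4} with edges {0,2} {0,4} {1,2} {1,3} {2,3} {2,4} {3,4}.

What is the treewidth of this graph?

2

A width-2 tree decomposition is:
Bags: B1 = {1, 2, 3}  B2 = {2, 3, 4}  B3 = {0, 2, 4}
Tree: B1–B2, B2–B3
Every bag has size at most 3, so the width is 3 − 1 = 2 and tw(G) ≤ 2. On the other hand G contains the 3-clique {0, 2, 4}. A clique must lie in a single bag of any decomposition, so no decomposition can have width below 2. Hence tw(G) = 2 exactly.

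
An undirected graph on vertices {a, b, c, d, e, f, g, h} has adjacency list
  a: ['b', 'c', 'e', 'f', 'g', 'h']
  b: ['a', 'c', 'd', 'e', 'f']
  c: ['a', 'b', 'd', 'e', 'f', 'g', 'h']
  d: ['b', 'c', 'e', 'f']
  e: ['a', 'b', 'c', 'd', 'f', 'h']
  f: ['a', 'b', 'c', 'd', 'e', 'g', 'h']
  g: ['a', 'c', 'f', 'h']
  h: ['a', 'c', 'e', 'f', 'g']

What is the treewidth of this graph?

A width-4 tree decomposition is:
Bags: B1 = {a, c, e, f, h}  B2 = {a, c, f, g, h}  B3 = {a, b, c, e, f}  B4 = {b, c, d, e, f}
Tree: B1–B2, B1–B3, B3–B4
Every bag has size at most 5, so the width is 5 − 1 = 4 and tw(G) ≤ 4. Conversely, {b, c, d, e, f} is a clique of size 5, and the vertices of any clique must share a bag in every tree decomposition; so some bag has ≥ 5 vertices and tw(G) ≥ 4. Combining the bounds, tw(G) = 4.

4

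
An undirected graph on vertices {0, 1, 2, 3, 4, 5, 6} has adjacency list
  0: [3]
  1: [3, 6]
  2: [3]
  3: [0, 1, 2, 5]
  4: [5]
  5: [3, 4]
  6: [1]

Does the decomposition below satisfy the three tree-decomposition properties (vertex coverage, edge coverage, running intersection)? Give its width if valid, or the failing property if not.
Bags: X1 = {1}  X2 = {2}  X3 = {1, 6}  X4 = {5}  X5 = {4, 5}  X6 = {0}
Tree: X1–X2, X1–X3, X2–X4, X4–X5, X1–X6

No — vertex 3 appears in no bag.

A tree decomposition must satisfy three properties: every vertex lies in some bag; for every edge, both endpoints lie together in some bag; and for every vertex, the bags containing it form a connected subtree. Here vertex 3 appears in no bag, so the decomposition is invalid.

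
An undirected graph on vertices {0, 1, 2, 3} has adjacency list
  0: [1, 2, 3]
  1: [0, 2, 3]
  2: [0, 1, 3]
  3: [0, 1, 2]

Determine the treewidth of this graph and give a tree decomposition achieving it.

Treewidth 3.
Bags: B1 = {0, 1, 2, 3}
Tree: (single bag)

A single bag containing all 4 vertices is trivially a valid decomposition of width 3. For the lower bound, the 4 vertices {0, 1, 2, 3} are pairwise adjacent, and any tree decomposition puts a clique entirely inside one bag — forcing width ≥ 3. Therefore the treewidth is 3.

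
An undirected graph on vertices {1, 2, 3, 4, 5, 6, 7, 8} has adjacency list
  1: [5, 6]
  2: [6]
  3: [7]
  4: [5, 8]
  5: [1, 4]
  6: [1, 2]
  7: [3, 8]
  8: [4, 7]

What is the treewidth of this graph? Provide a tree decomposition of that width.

Treewidth 1.
One such decomposition:
Bags: B1 = {2, 6}  B2 = {1, 6}  B3 = {1, 5}  B4 = {4, 5}  B5 = {4, 8}  B6 = {7, 8}  B7 = {3, 7}
Tree: B1–B2, B2–B3, B3–B4, B4–B5, B5–B6, B6–B7

Every bag has size at most 2, so the width is 2 − 1 = 1 and tw(G) ≤ 1. Since G has at least one edge (e.g. 2–6), it is not an edgeless graph, so tw(G) ≥ 1. Therefore the treewidth is 1.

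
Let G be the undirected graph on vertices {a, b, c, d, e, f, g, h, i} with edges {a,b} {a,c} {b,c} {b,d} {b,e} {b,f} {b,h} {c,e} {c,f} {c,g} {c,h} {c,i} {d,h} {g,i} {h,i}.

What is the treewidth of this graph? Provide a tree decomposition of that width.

The largest bag has 3 vertices, giving width 2; this decomposition certifies tw(G) ≤ 2. For the lower bound, the 3 vertices {b, d, h} are pairwise adjacent, and any tree decomposition puts a clique entirely inside one bag — forcing width ≥ 2. Hence tw(G) = 2 exactly.

Treewidth 2.
One such decomposition:
Bags: B1 = {c, h, i}  B2 = {b, c, h}  B3 = {c, g, i}  B4 = {b, d, h}  B5 = {b, c, f}  B6 = {a, b, c}  B7 = {b, c, e}
Tree: B1–B2, B1–B3, B2–B4, B2–B5, B2–B6, B6–B7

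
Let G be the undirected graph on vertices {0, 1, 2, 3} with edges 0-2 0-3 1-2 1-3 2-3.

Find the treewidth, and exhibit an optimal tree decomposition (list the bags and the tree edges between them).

Treewidth 2.
One such decomposition:
Bags: B1 = {1, 2, 3}  B2 = {0, 2, 3}
Tree: B1–B2

The largest bag has 3 vertices, giving width 2; this decomposition certifies tw(G) ≤ 2. For the lower bound, the 3 vertices {0, 2, 3} are pairwise adjacent, and any tree decomposition puts a clique entirely inside one bag — forcing width ≥ 2. The upper and lower bounds meet at 2, so that is the treewidth.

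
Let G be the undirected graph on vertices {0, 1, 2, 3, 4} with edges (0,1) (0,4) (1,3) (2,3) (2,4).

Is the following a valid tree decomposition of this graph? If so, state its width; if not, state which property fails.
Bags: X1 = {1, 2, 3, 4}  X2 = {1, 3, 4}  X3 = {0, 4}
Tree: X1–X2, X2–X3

No — edge (1,0) lies in no bag.

A tree decomposition must satisfy three properties: every vertex lies in some bag; for every edge, both endpoints lie together in some bag; and for every vertex, the bags containing it form a connected subtree. Here edge (1,0) lies in no bag, so the decomposition is invalid.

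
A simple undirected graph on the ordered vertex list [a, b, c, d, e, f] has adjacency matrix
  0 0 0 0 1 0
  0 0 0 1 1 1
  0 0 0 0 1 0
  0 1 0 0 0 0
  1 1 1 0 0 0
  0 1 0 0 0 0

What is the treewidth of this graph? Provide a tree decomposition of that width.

Treewidth 1.
One such decomposition:
Bags: B1 = {b, d}  B2 = {b, e}  B3 = {a, e}  B4 = {b, f}  B5 = {c, e}
Tree: B1–B2, B2–B3, B2–B4, B2–B5

Each bag holds 2 vertices, so the decomposition has width 1, which upper-bounds the treewidth. Any graph with an edge has treewidth ≥ 1, and G has the edge d–b. Hence tw(G) = 1 exactly.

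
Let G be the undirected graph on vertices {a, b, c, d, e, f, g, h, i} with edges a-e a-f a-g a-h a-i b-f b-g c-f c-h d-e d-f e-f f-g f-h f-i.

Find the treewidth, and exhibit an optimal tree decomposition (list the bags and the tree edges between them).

Every bag has size at most 3, so the width is 3 − 1 = 2 and tw(G) ≤ 2. For the lower bound, the 3 vertices {d, e, f} are pairwise adjacent, and any tree decomposition puts a clique entirely inside one bag — forcing width ≥ 2. Therefore the treewidth is 2.

Treewidth 2.
One optimal decomposition is:
Bags: B1 = {a, f, g}  B2 = {a, e, f}  B3 = {b, f, g}  B4 = {a, f, h}  B5 = {d, e, f}  B6 = {c, f, h}  B7 = {a, f, i}
Tree: B1–B2, B1–B3, B2–B4, B2–B5, B4–B6, B1–B7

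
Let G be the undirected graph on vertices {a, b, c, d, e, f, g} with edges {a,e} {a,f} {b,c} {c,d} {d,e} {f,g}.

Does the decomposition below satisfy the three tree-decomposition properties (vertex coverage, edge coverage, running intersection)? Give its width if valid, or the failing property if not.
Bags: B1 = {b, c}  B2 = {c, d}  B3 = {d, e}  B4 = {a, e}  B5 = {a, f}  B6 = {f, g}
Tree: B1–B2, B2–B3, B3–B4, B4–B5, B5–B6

Every vertex of G appears in some bag (union = {a, b, c, d, e, f, g}); every edge is covered by a bag; and for each vertex v the set of bags containing v is connected in the bag tree. The decomposition is therefore valid. The largest bag has 2 vertices, so the width is 1.

Yes; width 1.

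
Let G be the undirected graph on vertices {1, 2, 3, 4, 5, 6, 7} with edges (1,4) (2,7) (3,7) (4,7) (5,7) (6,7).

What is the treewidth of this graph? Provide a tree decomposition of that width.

Treewidth 1.
One optimal decomposition is:
Bags: B1 = {4, 7}  B2 = {5, 7}  B3 = {3, 7}  B4 = {1, 4}  B5 = {2, 7}  B6 = {6, 7}
Tree: B1–B2, B2–B3, B1–B4, B1–B5, B1–B6

Every bag has size at most 2, so the width is 2 − 1 = 1 and tw(G) ≤ 1. G has an edge, so its treewidth is at least 1. Combining the bounds, tw(G) = 1.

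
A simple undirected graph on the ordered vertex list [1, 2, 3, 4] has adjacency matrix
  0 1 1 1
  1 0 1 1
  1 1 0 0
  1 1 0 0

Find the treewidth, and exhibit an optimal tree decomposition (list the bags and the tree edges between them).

The largest bag has 3 vertices, giving width 2; this decomposition certifies tw(G) ≤ 2. Conversely, {1, 2, 3} is a clique of size 3, and the vertices of any clique must share a bag in every tree decomposition; so some bag has ≥ 3 vertices and tw(G) ≥ 2. Therefore the treewidth is 2.

Treewidth 2.
One optimal decomposition is:
Bags: B1 = {1, 2, 4}  B2 = {1, 2, 3}
Tree: B1–B2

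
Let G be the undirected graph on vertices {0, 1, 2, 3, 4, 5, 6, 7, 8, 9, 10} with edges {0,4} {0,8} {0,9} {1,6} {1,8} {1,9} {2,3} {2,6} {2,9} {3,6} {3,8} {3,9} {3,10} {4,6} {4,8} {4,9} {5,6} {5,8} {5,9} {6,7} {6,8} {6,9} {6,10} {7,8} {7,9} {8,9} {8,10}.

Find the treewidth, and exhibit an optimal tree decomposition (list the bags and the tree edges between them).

Every bag has size at most 4, so the width is 4 − 1 = 3 and tw(G) ≤ 3. Conversely, {0, 4, 8, 9} is a clique of size 4, and the vertices of any clique must share a bag in every tree decomposition; so some bag has ≥ 4 vertices and tw(G) ≥ 3. Hence tw(G) = 3 exactly.

Treewidth 3.
Bags: B1 = {1, 6, 8, 9}  B2 = {3, 6, 8, 9}  B3 = {3, 6, 8, 10}  B4 = {5, 6, 8, 9}  B5 = {6, 7, 8, 9}  B6 = {4, 6, 8, 9}  B7 = {2, 3, 6, 9}  B8 = {0, 4, 8, 9}
Tree: B1–B2, B2–B3, B2–B4, B2–B5, B5–B6, B2–B7, B6–B8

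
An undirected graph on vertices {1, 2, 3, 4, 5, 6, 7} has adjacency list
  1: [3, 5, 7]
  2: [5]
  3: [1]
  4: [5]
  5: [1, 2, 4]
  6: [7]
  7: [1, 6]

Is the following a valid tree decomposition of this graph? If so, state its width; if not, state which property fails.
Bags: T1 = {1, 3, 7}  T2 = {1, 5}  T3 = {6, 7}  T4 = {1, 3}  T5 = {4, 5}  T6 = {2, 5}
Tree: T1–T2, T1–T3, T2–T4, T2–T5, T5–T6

No — bags containing vertex 3 are not connected in the tree.

A tree decomposition must satisfy three properties: every vertex lies in some bag; for every edge, both endpoints lie together in some bag; and for every vertex, the bags containing it form a connected subtree. Here bags containing vertex 3 are not connected in the tree, so the decomposition is invalid.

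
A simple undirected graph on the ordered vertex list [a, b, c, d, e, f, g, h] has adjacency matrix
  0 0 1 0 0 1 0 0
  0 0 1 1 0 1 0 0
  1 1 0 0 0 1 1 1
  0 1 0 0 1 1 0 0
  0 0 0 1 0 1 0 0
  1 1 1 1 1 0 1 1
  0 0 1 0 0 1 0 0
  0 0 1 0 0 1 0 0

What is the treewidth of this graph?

2

A width-2 tree decomposition is:
Bags: B1 = {c, f, g}  B2 = {a, c, f}  B3 = {c, f, h}  B4 = {b, c, f}  B5 = {b, d, f}  B6 = {d, e, f}
Tree: B1–B2, B1–B3, B1–B4, B4–B5, B5–B6
Every bag has size at most 3, so the width is 3 − 1 = 2 and tw(G) ≤ 2. Conversely, {d, e, f} is a clique of size 3, and the vertices of any clique must share a bag in every tree decomposition; so some bag has ≥ 3 vertices and tw(G) ≥ 2. The upper and lower bounds meet at 2, so that is the treewidth.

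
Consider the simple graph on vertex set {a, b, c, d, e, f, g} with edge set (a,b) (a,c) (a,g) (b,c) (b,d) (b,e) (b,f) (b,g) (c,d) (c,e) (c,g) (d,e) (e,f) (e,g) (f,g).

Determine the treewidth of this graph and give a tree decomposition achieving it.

Treewidth 3.
One such decomposition:
Bags: B1 = {b, c, e, g}  B2 = {a, b, c, g}  B3 = {b, e, f, g}  B4 = {b, c, d, e}
Tree: B1–B2, B1–B3, B1–B4

Each bag holds 4 vertices, so the decomposition has width 3, which upper-bounds the treewidth. Conversely, {b, c, d, e} is a clique of size 4, and the vertices of any clique must share a bag in every tree decomposition; so some bag has ≥ 4 vertices and tw(G) ≥ 3. Therefore the treewidth is 3.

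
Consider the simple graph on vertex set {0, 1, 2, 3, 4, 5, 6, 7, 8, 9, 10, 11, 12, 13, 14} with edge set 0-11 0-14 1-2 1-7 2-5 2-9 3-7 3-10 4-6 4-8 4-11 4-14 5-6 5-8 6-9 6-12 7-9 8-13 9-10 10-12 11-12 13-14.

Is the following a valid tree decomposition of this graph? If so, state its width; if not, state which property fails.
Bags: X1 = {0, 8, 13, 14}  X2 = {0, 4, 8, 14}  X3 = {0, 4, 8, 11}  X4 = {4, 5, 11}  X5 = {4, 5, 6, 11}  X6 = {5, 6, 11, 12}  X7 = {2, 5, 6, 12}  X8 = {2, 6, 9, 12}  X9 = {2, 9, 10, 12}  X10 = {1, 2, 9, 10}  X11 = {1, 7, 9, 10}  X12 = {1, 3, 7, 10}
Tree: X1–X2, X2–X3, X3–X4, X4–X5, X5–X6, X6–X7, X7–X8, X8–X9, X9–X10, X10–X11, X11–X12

No — edge (8,5) lies in no bag.

A tree decomposition must satisfy three properties: every vertex lies in some bag; for every edge, both endpoints lie together in some bag; and for every vertex, the bags containing it form a connected subtree. Here edge (8,5) lies in no bag, so the decomposition is invalid.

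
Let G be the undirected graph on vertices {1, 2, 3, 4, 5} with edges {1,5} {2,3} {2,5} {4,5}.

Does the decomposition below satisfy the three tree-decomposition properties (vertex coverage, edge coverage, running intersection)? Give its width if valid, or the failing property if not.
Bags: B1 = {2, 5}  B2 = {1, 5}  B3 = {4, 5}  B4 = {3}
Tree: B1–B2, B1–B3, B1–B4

No — edge (2,3) lies in no bag.

A tree decomposition must satisfy three properties: every vertex lies in some bag; for every edge, both endpoints lie together in some bag; and for every vertex, the bags containing it form a connected subtree. Here edge (2,3) lies in no bag, so the decomposition is invalid.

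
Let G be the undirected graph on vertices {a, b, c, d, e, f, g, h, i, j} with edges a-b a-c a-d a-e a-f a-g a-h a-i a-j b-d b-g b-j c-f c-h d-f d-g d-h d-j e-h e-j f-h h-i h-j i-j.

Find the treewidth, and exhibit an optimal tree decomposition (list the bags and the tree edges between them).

Each bag holds 4 vertices, so the decomposition has width 3, which upper-bounds the treewidth. Conversely, {a, b, d, g} is a clique of size 4, and the vertices of any clique must share a bag in every tree decomposition; so some bag has ≥ 4 vertices and tw(G) ≥ 3. Hence tw(G) = 3 exactly.

Treewidth 3.
One optimal decomposition is:
Bags: B1 = {a, d, f, h}  B2 = {a, d, h, j}  B3 = {a, b, d, j}  B4 = {a, c, f, h}  B5 = {a, h, i, j}  B6 = {a, e, h, j}  B7 = {a, b, d, g}
Tree: B1–B2, B2–B3, B1–B4, B2–B5, B2–B6, B3–B7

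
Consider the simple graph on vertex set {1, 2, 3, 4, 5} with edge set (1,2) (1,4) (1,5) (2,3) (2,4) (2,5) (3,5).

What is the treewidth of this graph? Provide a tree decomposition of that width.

Each bag holds 3 vertices, so the decomposition has width 2, which upper-bounds the treewidth. On the other hand G contains the 3-clique {1, 2, 4}. A clique must lie in a single bag of any decomposition, so no decomposition can have width below 2. Combining the bounds, tw(G) = 2.

Treewidth 2.
Bags: B1 = {1, 2, 5}  B2 = {1, 2, 4}  B3 = {2, 3, 5}
Tree: B1–B2, B1–B3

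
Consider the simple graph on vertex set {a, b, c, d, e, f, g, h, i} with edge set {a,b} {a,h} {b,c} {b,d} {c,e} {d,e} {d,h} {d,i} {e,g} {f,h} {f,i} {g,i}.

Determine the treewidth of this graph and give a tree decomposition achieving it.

Treewidth 3.
One optimal decomposition is:
Bags: B1 = {b, c, e, g}  B2 = {b, d, e, g}  B3 = {b, d, g, i}  B4 = {a, b, d, i}  B5 = {a, d, h, i}  B6 = {a, f, h, i}
Tree: B1–B2, B2–B3, B3–B4, B4–B5, B5–B6

The largest bag has 4 vertices, giving width 3; this decomposition certifies tw(G) ≤ 3. For the lower bound: the 4 vertex sets {c,e,g}, {b}, {d}, {a,f,h,i} are disjoint, each induces a connected subgraph, and every pair is joined by at least one edge of G. Contracting each set to a single vertex therefore yields K_{4} as a minor, and since treewidth is minor-monotone, tw(G) ≥ tw(K_{4}) = 3. Therefore the treewidth is 3.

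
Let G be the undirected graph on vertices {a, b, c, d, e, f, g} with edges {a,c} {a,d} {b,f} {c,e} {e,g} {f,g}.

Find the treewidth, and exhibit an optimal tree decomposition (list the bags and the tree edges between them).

Each bag holds 2 vertices, so the decomposition has width 1, which upper-bounds the treewidth. Any graph with an edge has treewidth ≥ 1, and G has the edge b–f. The upper and lower bounds meet at 1, so that is the treewidth.

Treewidth 1.
Bags: B1 = {b, f}  B2 = {f, g}  B3 = {e, g}  B4 = {c, e}  B5 = {a, c}  B6 = {a, d}
Tree: B1–B2, B2–B3, B3–B4, B4–B5, B5–B6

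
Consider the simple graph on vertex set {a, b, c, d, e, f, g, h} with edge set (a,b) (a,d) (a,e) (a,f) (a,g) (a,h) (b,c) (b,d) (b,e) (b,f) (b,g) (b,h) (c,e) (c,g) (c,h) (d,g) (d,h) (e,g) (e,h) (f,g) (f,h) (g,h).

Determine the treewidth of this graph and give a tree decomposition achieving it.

The largest bag has 5 vertices, giving width 4; this decomposition certifies tw(G) ≤ 4. On the other hand G contains the 5-clique {b, c, e, g, h}. A clique must lie in a single bag of any decomposition, so no decomposition can have width below 4. Therefore the treewidth is 4.

Treewidth 4.
One optimal decomposition is:
Bags: B1 = {a, b, e, g, h}  B2 = {a, b, d, g, h}  B3 = {a, b, f, g, h}  B4 = {b, c, e, g, h}
Tree: B1–B2, B2–B3, B1–B4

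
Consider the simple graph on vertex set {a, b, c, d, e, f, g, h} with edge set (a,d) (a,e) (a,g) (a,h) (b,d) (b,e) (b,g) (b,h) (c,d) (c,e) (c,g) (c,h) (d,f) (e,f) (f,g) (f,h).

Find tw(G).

4

A width-4 tree decomposition is:
Bags: B1 = {a, b, c, f, h}  B2 = {a, b, c, e, f}  B3 = {a, b, c, f, g}  B4 = {a, b, c, d, f}
Tree: B1–B2, B2–B3, B3–B4
Every bag has size at most 5, so the width is 5 − 1 = 4 and tw(G) ≤ 4. For the lower bound: the 5 vertex sets {b,h}, {e,f}, {a,g}, {c}, {d} are disjoint, each induces a connected subgraph, and every pair is joined by at least one edge of G. Contracting each set to a single vertex therefore yields K_{5} as a minor, and since treewidth is minor-monotone, tw(G) ≥ tw(K_{5}) = 4. The upper and lower bounds meet at 4, so that is the treewidth.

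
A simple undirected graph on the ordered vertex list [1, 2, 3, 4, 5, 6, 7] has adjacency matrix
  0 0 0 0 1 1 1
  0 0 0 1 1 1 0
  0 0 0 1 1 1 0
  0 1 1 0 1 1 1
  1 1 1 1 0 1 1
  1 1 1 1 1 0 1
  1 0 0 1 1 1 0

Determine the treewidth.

3

A width-3 tree decomposition is:
Bags: B1 = {1, 5, 6, 7}  B2 = {4, 5, 6, 7}  B3 = {3, 4, 5, 6}  B4 = {2, 4, 5, 6}
Tree: B1–B2, B2–B3, B3–B4
Every bag has size at most 4, so the width is 4 − 1 = 3 and tw(G) ≤ 3. For the lower bound, the 4 vertices {1, 5, 6, 7} are pairwise adjacent, and any tree decomposition puts a clique entirely inside one bag — forcing width ≥ 3. Therefore the treewidth is 3.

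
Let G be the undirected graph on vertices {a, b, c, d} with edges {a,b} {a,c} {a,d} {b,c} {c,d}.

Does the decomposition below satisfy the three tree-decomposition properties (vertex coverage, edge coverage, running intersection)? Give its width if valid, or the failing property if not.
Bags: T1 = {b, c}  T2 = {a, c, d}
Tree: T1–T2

A tree decomposition must satisfy three properties: every vertex lies in some bag; for every edge, both endpoints lie together in some bag; and for every vertex, the bags containing it form a connected subtree. Here edge (a,b) lies in no bag, so the decomposition is invalid.

No — edge (a,b) lies in no bag.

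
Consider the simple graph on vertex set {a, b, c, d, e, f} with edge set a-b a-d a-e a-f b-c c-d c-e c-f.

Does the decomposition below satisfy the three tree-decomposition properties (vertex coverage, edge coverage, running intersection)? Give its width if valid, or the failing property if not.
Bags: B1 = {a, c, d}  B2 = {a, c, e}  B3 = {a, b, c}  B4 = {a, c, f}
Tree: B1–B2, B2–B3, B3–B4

Every vertex of G appears in some bag (union = {a, b, c, d, e, f}); every edge is covered by a bag; and for each vertex v the set of bags containing v is connected in the bag tree. The decomposition is therefore valid. The largest bag has 3 vertices, so the width is 2.

Yes; width 2.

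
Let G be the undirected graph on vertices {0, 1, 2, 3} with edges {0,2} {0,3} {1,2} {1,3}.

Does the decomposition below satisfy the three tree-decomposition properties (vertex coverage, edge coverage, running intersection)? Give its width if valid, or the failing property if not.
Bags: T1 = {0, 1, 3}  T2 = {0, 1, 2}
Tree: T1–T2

Vertex coverage: the bags together contain {0, 1, 2, 3}, the full vertex set. Edge coverage: each edge of G has both endpoints in at least one bag. Running intersection: for every vertex, the bags containing it form a connected subtree. All three properties hold, so this is a valid tree decomposition of width max|bag| − 1 = 2, and hence tw(G) ≤ 2.

Yes; width 2.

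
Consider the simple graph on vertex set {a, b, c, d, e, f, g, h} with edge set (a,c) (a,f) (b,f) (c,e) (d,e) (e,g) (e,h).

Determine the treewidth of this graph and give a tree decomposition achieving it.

Treewidth 1.
Bags: B1 = {e, h}  B2 = {c, e}  B3 = {a, c}  B4 = {a, f}  B5 = {e, g}  B6 = {b, f}  B7 = {d, e}
Tree: B1–B2, B2–B3, B3–B4, B2–B5, B4–B6, B5–B7

Each bag holds 2 vertices, so the decomposition has width 1, which upper-bounds the treewidth. G has an edge, so its treewidth is at least 1. Hence tw(G) = 1 exactly.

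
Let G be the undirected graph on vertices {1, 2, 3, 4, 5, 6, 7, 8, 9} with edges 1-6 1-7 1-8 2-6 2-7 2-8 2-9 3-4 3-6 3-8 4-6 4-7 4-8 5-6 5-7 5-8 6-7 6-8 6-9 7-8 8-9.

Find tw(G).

A width-3 tree decomposition is:
Bags: B1 = {4, 6, 7, 8}  B2 = {5, 6, 7, 8}  B3 = {2, 6, 7, 8}  B4 = {2, 6, 8, 9}  B5 = {1, 6, 7, 8}  B6 = {3, 4, 6, 8}
Tree: B1–B2, B2–B3, B3–B4, B3–B5, B1–B6
Each bag holds 4 vertices, so the decomposition has width 3, which upper-bounds the treewidth. For the lower bound, the 4 vertices {2, 6, 8, 9} are pairwise adjacent, and any tree decomposition puts a clique entirely inside one bag — forcing width ≥ 3. Combining the bounds, tw(G) = 3.

3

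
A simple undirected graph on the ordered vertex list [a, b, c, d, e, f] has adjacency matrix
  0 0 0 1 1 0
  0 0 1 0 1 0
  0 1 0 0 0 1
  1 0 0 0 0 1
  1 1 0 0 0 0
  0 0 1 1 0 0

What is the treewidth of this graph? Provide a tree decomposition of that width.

Every bag has size at most 3, so the width is 3 − 1 = 2 and tw(G) ≤ 2. The edges b–e–a–d–f–c–b form a cycle, so G is not a tree and its treewidth is at least 2. Hence tw(G) = 2 exactly.

Treewidth 2.
One such decomposition:
Bags: B1 = {a, b, e}  B2 = {a, b, d}  B3 = {b, d, f}  B4 = {b, c, f}
Tree: B1–B2, B2–B3, B3–B4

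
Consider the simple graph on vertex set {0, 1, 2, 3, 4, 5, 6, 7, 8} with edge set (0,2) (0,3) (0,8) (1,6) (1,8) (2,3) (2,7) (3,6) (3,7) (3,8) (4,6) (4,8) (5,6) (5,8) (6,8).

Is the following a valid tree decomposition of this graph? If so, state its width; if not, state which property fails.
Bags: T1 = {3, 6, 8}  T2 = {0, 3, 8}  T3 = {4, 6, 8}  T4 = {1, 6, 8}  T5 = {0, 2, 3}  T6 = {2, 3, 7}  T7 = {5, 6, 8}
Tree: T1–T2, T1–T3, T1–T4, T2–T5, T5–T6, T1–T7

Vertex coverage: the bags together contain {0, 1, 2, 3, 4, 5, 6, 7, 8}, the full vertex set. Edge coverage: each edge of G has both endpoints in at least one bag. Running intersection: for every vertex, the bags containing it form a connected subtree. All three properties hold, so this is a valid tree decomposition of width max|bag| − 1 = 2, and hence tw(G) ≤ 2.

Yes; width 2.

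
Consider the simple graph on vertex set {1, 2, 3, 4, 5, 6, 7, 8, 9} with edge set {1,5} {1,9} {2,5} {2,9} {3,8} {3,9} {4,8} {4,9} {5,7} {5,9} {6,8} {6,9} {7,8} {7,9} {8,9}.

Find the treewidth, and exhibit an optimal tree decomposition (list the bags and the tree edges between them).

Every bag has size at most 3, so the width is 3 − 1 = 2 and tw(G) ≤ 2. Conversely, {3, 8, 9} is a clique of size 3, and the vertices of any clique must share a bag in every tree decomposition; so some bag has ≥ 3 vertices and tw(G) ≥ 2. Hence tw(G) = 2 exactly.

Treewidth 2.
One such decomposition:
Bags: B1 = {7, 8, 9}  B2 = {3, 8, 9}  B3 = {5, 7, 9}  B4 = {1, 5, 9}  B5 = {2, 5, 9}  B6 = {4, 8, 9}  B7 = {6, 8, 9}
Tree: B1–B2, B1–B3, B3–B4, B3–B5, B1–B6, B2–B7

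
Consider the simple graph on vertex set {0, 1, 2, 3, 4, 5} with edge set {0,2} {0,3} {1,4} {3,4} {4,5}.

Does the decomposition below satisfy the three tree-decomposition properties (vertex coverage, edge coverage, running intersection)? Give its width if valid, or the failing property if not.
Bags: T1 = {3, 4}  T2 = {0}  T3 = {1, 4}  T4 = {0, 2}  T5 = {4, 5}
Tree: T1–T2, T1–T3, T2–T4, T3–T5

No — edge (3,0) lies in no bag.

A tree decomposition must satisfy three properties: every vertex lies in some bag; for every edge, both endpoints lie together in some bag; and for every vertex, the bags containing it form a connected subtree. Here edge (3,0) lies in no bag, so the decomposition is invalid.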